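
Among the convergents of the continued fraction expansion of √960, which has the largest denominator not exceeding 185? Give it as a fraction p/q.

1921/62

√960 = [30; 1, 60, …] (period length 2).
Convergents:
  p_0/q_0 = 30/1
  p_1/q_1 = 31/1
  p_2/q_2 = 1890/61
  p_3/q_3 = 1921/62
  p_4/q_4 = 117150/3781
q_3 = 62 ≤ 185 < 3781 = q_4, so the answer is 1921/62.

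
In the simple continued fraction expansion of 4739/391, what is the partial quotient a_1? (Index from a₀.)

8

4739 = 12·391 + 47   →  a_0 = 12
391 = 8·47 + 15   →  a_1 = 8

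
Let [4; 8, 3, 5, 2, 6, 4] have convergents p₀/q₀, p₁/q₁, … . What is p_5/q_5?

Using pₖ = aₖpₖ₋₁ + pₖ₋₂, qₖ = aₖqₖ₋₁ + qₖ₋₂ (with p₋₁=1, p₋₂=0, q₋₁=0, q₋₂=1):
  k=0: a=4, p=4, q=1
  k=1: a=8, p=33, q=8
  k=2: a=3, p=103, q=25
  k=3: a=5, p=548, q=133
  k=4: a=2, p=1199, q=291
  k=5: a=6, p=7742, q=1879

7742/1879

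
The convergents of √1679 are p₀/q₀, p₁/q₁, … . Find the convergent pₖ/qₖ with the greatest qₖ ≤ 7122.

√1679 = [40; 1, 39, 1, 80, …] (period length 4).
Convergents:
  p_0/q_0 = 40/1
  p_1/q_1 = 41/1
  p_2/q_2 = 1639/40
  p_3/q_3 = 1680/41
  p_4/q_4 = 136039/3320
  p_5/q_5 = 137719/3361
  p_6/q_6 = 5507080/134399
q_5 = 3361 ≤ 7122 < 134399 = q_6, so the answer is 137719/3361.

137719/3361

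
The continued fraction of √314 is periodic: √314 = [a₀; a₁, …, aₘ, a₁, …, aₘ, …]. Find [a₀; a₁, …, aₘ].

[17; 1, 2, 1, 1, 2, 1, 34]

a₀ = ⌊√314⌋ = 17.
With m₀=0, d₀=1 and mₖ₊₁ = dₖaₖ − mₖ, dₖ₊₁ = (n − mₖ₊₁²)/dₖ, aₖ₊₁ = ⌊(a₀+mₖ₊₁)/dₖ₊₁⌋:
  k=1: m=17, d=25, a=1
  k=2: m=8, d=10, a=2
  k=3: m=12, d=17, a=1
  k=4: m=5, d=17, a=1
  k=5: m=12, d=10, a=2
  k=6: m=8, d=25, a=1
  k=7: m=17, d=1, a=34
d=1 and a=2a₀=34 at k=7, so the next step gives (m, d) = (17, 25) again — its k=1 value — and the period has length 7.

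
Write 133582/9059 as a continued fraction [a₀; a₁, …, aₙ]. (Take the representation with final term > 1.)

[14; 1, 2, 1, 14, 19, 8]

133582 = 14*9059 + 6756
9059 = 1*6756 + 2303
6756 = 2*2303 + 2150
2303 = 1*2150 + 153
2150 = 14*153 + 8
153 = 19*8 + 1
8 = 8*1 + 0  (stop)
So 133582/9059 = [14; 1, 2, 1, 14, 19, 8].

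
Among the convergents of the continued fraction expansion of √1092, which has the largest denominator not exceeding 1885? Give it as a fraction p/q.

√1092 = [33; 22, 66, …] (period length 2).
Convergents:
  p_0/q_0 = 33/1
  p_1/q_1 = 727/22
  p_2/q_2 = 48015/1453
  p_3/q_3 = 1057057/31988
q_2 = 1453 ≤ 1885 < 31988 = q_3, so the answer is 48015/1453.

48015/1453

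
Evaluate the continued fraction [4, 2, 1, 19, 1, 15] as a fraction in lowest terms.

Fold from the inside: start with 15/1.
  1 + 1/15 = 16/15
  19 + 15/16 = 319/16
  1 + 16/319 = 335/319
  2 + 319/335 = 989/335
  4 + 335/989 = 4291/989

4291/989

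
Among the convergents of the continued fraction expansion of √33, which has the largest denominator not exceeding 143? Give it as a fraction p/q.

787/137

√33 = [5; 1, 2, 1, 10, …] (period length 4).
Convergents:
  p_0/q_0 = 5/1
  p_1/q_1 = 6/1
  p_2/q_2 = 17/3
  p_3/q_3 = 23/4
  p_4/q_4 = 247/43
  p_5/q_5 = 270/47
  p_6/q_6 = 787/137
  p_7/q_7 = 1057/184
q_6 = 137 ≤ 143 < 184 = q_7, so the answer is 787/137.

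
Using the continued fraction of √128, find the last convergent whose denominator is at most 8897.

39202/3465

√128 = [11; 3, 5, 3, 22, …] (period length 4).
Convergents:
  p_0/q_0 = 11/1
  p_1/q_1 = 34/3
  p_2/q_2 = 181/16
  p_3/q_3 = 577/51
  p_4/q_4 = 12875/1138
  p_5/q_5 = 39202/3465
  p_6/q_6 = 208885/18463
q_5 = 3465 ≤ 8897 < 18463 = q_6, so the answer is 39202/3465.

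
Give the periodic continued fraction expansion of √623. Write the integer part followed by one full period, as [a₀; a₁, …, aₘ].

[24; 1, 23, 1, 48]

a₀ = ⌊√623⌋ = 24.
With m₀=0, d₀=1 and mₖ₊₁ = dₖaₖ − mₖ, dₖ₊₁ = (n − mₖ₊₁²)/dₖ, aₖ₊₁ = ⌊(a₀+mₖ₊₁)/dₖ₊₁⌋:
  k=1: m=24, d=47, a=1
  k=2: m=23, d=2, a=23
  k=3: m=23, d=47, a=1
  k=4: m=24, d=1, a=48
d=1 and a=2a₀=48 at k=4, so the next step gives (m, d) = (24, 47) again — its k=1 value — and the period has length 4.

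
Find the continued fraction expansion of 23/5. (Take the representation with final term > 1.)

23 = 4*5 + 3
5 = 1*3 + 2
3 = 1*2 + 1
2 = 2*1 + 0  (stop)
So 23/5 = [4; 1, 1, 2].

[4; 1, 1, 2]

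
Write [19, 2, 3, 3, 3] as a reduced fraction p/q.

Fold from the inside: start with 3/1.
  3 + 1/3 = 10/3
  3 + 3/10 = 33/10
  2 + 10/33 = 76/33
  19 + 33/76 = 1477/76

1477/76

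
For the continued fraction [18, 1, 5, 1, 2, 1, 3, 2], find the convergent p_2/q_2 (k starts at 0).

Using pₖ = aₖpₖ₋₁ + pₖ₋₂, qₖ = aₖqₖ₋₁ + qₖ₋₂ (with p₋₁=1, p₋₂=0, q₋₁=0, q₋₂=1):
  k=0: a=18, p=18, q=1
  k=1: a=1, p=19, q=1
  k=2: a=5, p=113, q=6

113/6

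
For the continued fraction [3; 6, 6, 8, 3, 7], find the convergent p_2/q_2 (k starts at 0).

Using pₖ = aₖpₖ₋₁ + pₖ₋₂, qₖ = aₖqₖ₋₁ + qₖ₋₂ (with p₋₁=1, p₋₂=0, q₋₁=0, q₋₂=1):
  k=0: a=3, p=3, q=1
  k=1: a=6, p=19, q=6
  k=2: a=6, p=117, q=37

117/37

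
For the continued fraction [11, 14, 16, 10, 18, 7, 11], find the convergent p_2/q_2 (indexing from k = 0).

2491/225

Using pₖ = aₖpₖ₋₁ + pₖ₋₂, qₖ = aₖqₖ₋₁ + qₖ₋₂ (with p₋₁=1, p₋₂=0, q₋₁=0, q₋₂=1):
  k=0: a=11, p=11, q=1
  k=1: a=14, p=155, q=14
  k=2: a=16, p=2491, q=225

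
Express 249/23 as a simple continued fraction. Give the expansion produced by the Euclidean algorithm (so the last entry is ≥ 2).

[10; 1, 4, 1, 3]

249 = 10*23 + 19
23 = 1*19 + 4
19 = 4*4 + 3
4 = 1*3 + 1
3 = 3*1 + 0  (stop)
So 249/23 = [10; 1, 4, 1, 3].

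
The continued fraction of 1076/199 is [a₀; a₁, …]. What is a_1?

2

1076 = 5·199 + 81   →  a_0 = 5
199 = 2·81 + 37   →  a_1 = 2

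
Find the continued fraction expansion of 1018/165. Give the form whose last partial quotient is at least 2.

1018 = 6·165 + 28
165 = 5·28 + 25
28 = 1·25 + 3
25 = 8·3 + 1
3 = 3·1 + 0  (stop)
So 1018/165 = [6; 5, 1, 8, 3].

[6; 5, 1, 8, 3]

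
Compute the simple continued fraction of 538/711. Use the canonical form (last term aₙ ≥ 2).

[0; 1, 3, 9, 9, 2]

538 = 0·711 + 538
711 = 1·538 + 173
538 = 3·173 + 19
173 = 9·19 + 2
19 = 9·2 + 1
2 = 2·1 + 0  (stop)
So 538/711 = [0; 1, 3, 9, 9, 2].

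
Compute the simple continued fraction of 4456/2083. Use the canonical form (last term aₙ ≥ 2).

4456 = 2*2083 + 290
2083 = 7*290 + 53
290 = 5*53 + 25
53 = 2*25 + 3
25 = 8*3 + 1
3 = 3*1 + 0  (stop)
So 4456/2083 = [2; 7, 5, 2, 8, 3].

[2; 7, 5, 2, 8, 3]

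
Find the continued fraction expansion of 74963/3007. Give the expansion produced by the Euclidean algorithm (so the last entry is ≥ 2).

74963 = 24*3007 + 2795
3007 = 1*2795 + 212
2795 = 13*212 + 39
212 = 5*39 + 17
39 = 2*17 + 5
17 = 3*5 + 2
5 = 2*2 + 1
2 = 2*1 + 0  (stop)
So 74963/3007 = [24; 1, 13, 5, 2, 3, 2, 2].

[24; 1, 13, 5, 2, 3, 2, 2]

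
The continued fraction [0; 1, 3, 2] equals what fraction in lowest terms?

7/9

Using pₖ = aₖpₖ₋₁ + pₖ₋₂ and qₖ = aₖqₖ₋₁ + qₖ₋₂:
  k=0: a=0, p=0, q=1
  k=1: a=1, p=1, q=1
  k=2: a=3, p=3, q=4
  k=3: a=2, p=7, q=9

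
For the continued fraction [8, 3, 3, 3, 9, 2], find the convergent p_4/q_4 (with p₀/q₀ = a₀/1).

Using pₖ = aₖpₖ₋₁ + pₖ₋₂, qₖ = aₖqₖ₋₁ + qₖ₋₂ (with p₋₁=1, p₋₂=0, q₋₁=0, q₋₂=1):
  k=0: a=8, p=8, q=1
  k=1: a=3, p=25, q=3
  k=2: a=3, p=83, q=10
  k=3: a=3, p=274, q=33
  k=4: a=9, p=2549, q=307

2549/307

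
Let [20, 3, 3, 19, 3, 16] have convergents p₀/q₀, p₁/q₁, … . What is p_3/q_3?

Using pₖ = aₖpₖ₋₁ + pₖ₋₂, qₖ = aₖqₖ₋₁ + qₖ₋₂ (with p₋₁=1, p₋₂=0, q₋₁=0, q₋₂=1):
  k=0: a=20, p=20, q=1
  k=1: a=3, p=61, q=3
  k=2: a=3, p=203, q=10
  k=3: a=19, p=3918, q=193

3918/193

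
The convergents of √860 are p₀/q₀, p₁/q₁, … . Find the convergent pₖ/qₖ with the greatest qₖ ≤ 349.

√860 = [29; 3, 14, 3, 58, …] (period length 4).
Convergents:
  p_0/q_0 = 29/1
  p_1/q_1 = 88/3
  p_2/q_2 = 1261/43
  p_3/q_3 = 3871/132
  p_4/q_4 = 225779/7699
q_3 = 132 ≤ 349 < 7699 = q_4, so the answer is 3871/132.

3871/132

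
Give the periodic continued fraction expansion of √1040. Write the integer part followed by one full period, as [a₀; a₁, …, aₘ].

[32; 4, 64]

a₀ = ⌊√1040⌋ = 32.
With m₀=0, d₀=1 and mₖ₊₁ = dₖaₖ − mₖ, dₖ₊₁ = (n − mₖ₊₁²)/dₖ, aₖ₊₁ = ⌊(a₀+mₖ₊₁)/dₖ₊₁⌋:
  k=1: m=32, d=16, a=4
  k=2: m=32, d=1, a=64
d=1 and a=2a₀=64 at k=2, so the next step gives (m, d) = (32, 16) again — its k=1 value — and the period has length 2.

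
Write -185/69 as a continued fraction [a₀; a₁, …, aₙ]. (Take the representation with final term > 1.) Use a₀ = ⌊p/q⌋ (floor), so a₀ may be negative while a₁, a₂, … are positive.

-185 = -3·69 + 22
69 = 3·22 + 3
22 = 7·3 + 1
3 = 3·1 + 0  (stop)
So -185/69 = [-3; 3, 7, 3].

[-3; 3, 7, 3]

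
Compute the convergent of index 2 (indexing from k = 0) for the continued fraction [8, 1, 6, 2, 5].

Using pₖ = aₖpₖ₋₁ + pₖ₋₂, qₖ = aₖqₖ₋₁ + qₖ₋₂ (with p₋₁=1, p₋₂=0, q₋₁=0, q₋₂=1):
  k=0: a=8, p=8, q=1
  k=1: a=1, p=9, q=1
  k=2: a=6, p=62, q=7

62/7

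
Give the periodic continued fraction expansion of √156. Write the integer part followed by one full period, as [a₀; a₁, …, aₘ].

a₀ = ⌊√156⌋ = 12.
With m₀=0, d₀=1 and mₖ₊₁ = dₖaₖ − mₖ, dₖ₊₁ = (n − mₖ₊₁²)/dₖ, aₖ₊₁ = ⌊(a₀+mₖ₊₁)/dₖ₊₁⌋:
  k=1: m=12, d=12, a=2
  k=2: m=12, d=1, a=24
d=1 and a=2a₀=24 at k=2, so the next step gives (m, d) = (12, 12) again — its k=1 value — and the period has length 2.

[12; 2, 24]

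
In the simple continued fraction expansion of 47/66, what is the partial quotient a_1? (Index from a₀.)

1

47 = 0·66 + 47   →  a_0 = 0
66 = 1·47 + 19   →  a_1 = 1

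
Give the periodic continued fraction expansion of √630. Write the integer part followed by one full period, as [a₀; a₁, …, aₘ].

a₀ = ⌊√630⌋ = 25.
With m₀=0, d₀=1 and mₖ₊₁ = dₖaₖ − mₖ, dₖ₊₁ = (n − mₖ₊₁²)/dₖ, aₖ₊₁ = ⌊(a₀+mₖ₊₁)/dₖ₊₁⌋:
  k=1: m=25, d=5, a=10
  k=2: m=25, d=1, a=50
d=1 and a=2a₀=50 at k=2, so the next step gives (m, d) = (25, 5) again — its k=1 value — and the period has length 2.

[25; 10, 50]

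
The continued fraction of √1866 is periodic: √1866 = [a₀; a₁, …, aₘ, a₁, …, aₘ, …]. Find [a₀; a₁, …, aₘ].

a₀ = ⌊√1866⌋ = 43.
With m₀=0, d₀=1 and mₖ₊₁ = dₖaₖ − mₖ, dₖ₊₁ = (n − mₖ₊₁²)/dₖ, aₖ₊₁ = ⌊(a₀+mₖ₊₁)/dₖ₊₁⌋:
  k=1: m=43, d=17, a=5
  k=2: m=42, d=6, a=14
  k=3: m=42, d=17, a=5
  k=4: m=43, d=1, a=86
d=1 and a=2a₀=86 at k=4, so the next step gives (m, d) = (43, 17) again — its k=1 value — and the period has length 4.

[43; 5, 14, 5, 86]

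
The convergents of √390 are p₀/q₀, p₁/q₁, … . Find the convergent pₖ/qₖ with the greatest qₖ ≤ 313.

3140/159

√390 = [19; 1, 2, 1, 38, …] (period length 4).
Convergents:
  p_0/q_0 = 19/1
  p_1/q_1 = 20/1
  p_2/q_2 = 59/3
  p_3/q_3 = 79/4
  p_4/q_4 = 3061/155
  p_5/q_5 = 3140/159
  p_6/q_6 = 9341/473
q_5 = 159 ≤ 313 < 473 = q_6, so the answer is 3140/159.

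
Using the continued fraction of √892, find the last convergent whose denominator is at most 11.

209/7

√892 = [29; 1, 6, 2, 14, 2, 6, 1, 58, …] (period length 8).
Convergents:
  p_0/q_0 = 29/1
  p_1/q_1 = 30/1
  p_2/q_2 = 209/7
  p_3/q_3 = 448/15
q_2 = 7 ≤ 11 < 15 = q_3, so the answer is 209/7.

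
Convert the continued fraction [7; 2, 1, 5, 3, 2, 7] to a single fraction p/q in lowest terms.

6830/929

Fold from the inside: start with 7/1.
  2 + 1/7 = 15/7
  3 + 7/15 = 52/15
  5 + 15/52 = 275/52
  1 + 52/275 = 327/275
  2 + 275/327 = 929/327
  7 + 327/929 = 6830/929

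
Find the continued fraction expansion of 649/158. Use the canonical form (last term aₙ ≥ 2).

[4; 9, 3, 2, 2]

649 = 4·158 + 17
158 = 9·17 + 5
17 = 3·5 + 2
5 = 2·2 + 1
2 = 2·1 + 0  (stop)
So 649/158 = [4; 9, 3, 2, 2].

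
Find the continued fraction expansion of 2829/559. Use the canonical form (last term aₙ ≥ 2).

2829 = 5×559 + 34
559 = 16×34 + 15
34 = 2×15 + 4
15 = 3×4 + 3
4 = 1×3 + 1
3 = 3×1 + 0  (stop)
So 2829/559 = [5; 16, 2, 3, 1, 3].

[5; 16, 2, 3, 1, 3]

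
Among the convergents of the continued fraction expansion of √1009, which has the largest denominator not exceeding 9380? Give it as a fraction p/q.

√1009 = [31; 1, 3, 3, 1, 62, …] (period length 5).
Convergents:
  p_0/q_0 = 31/1
  p_1/q_1 = 32/1
  p_2/q_2 = 127/4
  p_3/q_3 = 413/13
  p_4/q_4 = 540/17
  p_5/q_5 = 33893/1067
  p_6/q_6 = 34433/1084
  p_7/q_7 = 137192/4319
  p_8/q_8 = 446009/14041
q_7 = 4319 ≤ 9380 < 14041 = q_8, so the answer is 137192/4319.

137192/4319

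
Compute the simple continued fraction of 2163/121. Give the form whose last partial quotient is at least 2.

[17; 1, 7, 15]

2163 = 17*121 + 106
121 = 1*106 + 15
106 = 7*15 + 1
15 = 15*1 + 0  (stop)
So 2163/121 = [17; 1, 7, 15].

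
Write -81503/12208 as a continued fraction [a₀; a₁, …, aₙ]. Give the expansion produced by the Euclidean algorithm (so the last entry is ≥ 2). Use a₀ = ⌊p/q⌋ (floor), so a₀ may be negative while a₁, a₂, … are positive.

[-7; 3, 11, 3, 16, 3, 2]

-81503 = -7×12208 + 3953
12208 = 3×3953 + 349
3953 = 11×349 + 114
349 = 3×114 + 7
114 = 16×7 + 2
7 = 3×2 + 1
2 = 2×1 + 0  (stop)
So -81503/12208 = [-7; 3, 11, 3, 16, 3, 2].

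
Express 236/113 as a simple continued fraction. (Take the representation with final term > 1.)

[2; 11, 3, 3]

236 = 2*113 + 10
113 = 11*10 + 3
10 = 3*3 + 1
3 = 3*1 + 0  (stop)
So 236/113 = [2; 11, 3, 3].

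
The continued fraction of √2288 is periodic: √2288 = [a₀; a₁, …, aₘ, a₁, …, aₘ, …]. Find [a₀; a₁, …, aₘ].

a₀ = ⌊√2288⌋ = 47.

[47; 1, 4, 1, 94]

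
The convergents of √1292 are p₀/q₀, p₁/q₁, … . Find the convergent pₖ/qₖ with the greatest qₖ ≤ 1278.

45901/1277

√1292 = [35; 1, 16, 1, 70, …] (period length 4).
Convergents:
  p_0/q_0 = 35/1
  p_1/q_1 = 36/1
  p_2/q_2 = 611/17
  p_3/q_3 = 647/18
  p_4/q_4 = 45901/1277
  p_5/q_5 = 46548/1295
q_4 = 1277 ≤ 1278 < 1295 = q_5, so the answer is 45901/1277.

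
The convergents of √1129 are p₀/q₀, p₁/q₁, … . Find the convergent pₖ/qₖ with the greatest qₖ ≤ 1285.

√1129 = [33; 1, 1, 1, 1, 66, …] (period length 5).
Convergents:
  p_0/q_0 = 33/1
  p_1/q_1 = 34/1
  p_2/q_2 = 67/2
  p_3/q_3 = 101/3
  p_4/q_4 = 168/5
  p_5/q_5 = 11189/333
  p_6/q_6 = 11357/338
  p_7/q_7 = 22546/671
  p_8/q_8 = 33903/1009
  p_9/q_9 = 56449/1680
q_8 = 1009 ≤ 1285 < 1680 = q_9, so the answer is 33903/1009.

33903/1009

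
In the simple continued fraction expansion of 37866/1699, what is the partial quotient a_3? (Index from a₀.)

13

37866 = 22·1699 + 488   →  a_0 = 22
1699 = 3·488 + 235   →  a_1 = 3
488 = 2·235 + 18   →  a_2 = 2
235 = 13·18 + 1   →  a_3 = 13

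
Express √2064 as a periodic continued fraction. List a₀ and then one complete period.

a₀ = ⌊√2064⌋ = 45.

[45; 2, 3, 7, 3, 2, 90]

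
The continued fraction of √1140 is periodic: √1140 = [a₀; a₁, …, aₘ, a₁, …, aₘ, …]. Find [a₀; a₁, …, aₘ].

[33; 1, 3, 4, 3, 1, 66]

a₀ = ⌊√1140⌋ = 33.
With m₀=0, d₀=1 and mₖ₊₁ = dₖaₖ − mₖ, dₖ₊₁ = (n − mₖ₊₁²)/dₖ, aₖ₊₁ = ⌊(a₀+mₖ₊₁)/dₖ₊₁⌋:
  k=1: m=33, d=51, a=1
  k=2: m=18, d=16, a=3
  k=3: m=30, d=15, a=4
  k=4: m=30, d=16, a=3
  k=5: m=18, d=51, a=1
  k=6: m=33, d=1, a=66
d=1 and a=2a₀=66 at k=6, so the next step gives (m, d) = (33, 51) again — its k=1 value — and the period has length 6.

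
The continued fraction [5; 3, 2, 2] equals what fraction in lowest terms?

90/17

Using pₖ = aₖpₖ₋₁ + pₖ₋₂ and qₖ = aₖqₖ₋₁ + qₖ₋₂:
  k=0: a=5, p=5, q=1
  k=1: a=3, p=16, q=3
  k=2: a=2, p=37, q=7
  k=3: a=2, p=90, q=17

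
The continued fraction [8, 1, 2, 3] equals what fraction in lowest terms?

87/10

Using pₖ = aₖpₖ₋₁ + pₖ₋₂ and qₖ = aₖqₖ₋₁ + qₖ₋₂:
  k=0: a=8, p=8, q=1
  k=1: a=1, p=9, q=1
  k=2: a=2, p=26, q=3
  k=3: a=3, p=87, q=10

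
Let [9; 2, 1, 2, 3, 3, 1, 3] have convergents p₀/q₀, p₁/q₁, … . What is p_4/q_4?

253/27

Using pₖ = aₖpₖ₋₁ + pₖ₋₂, qₖ = aₖqₖ₋₁ + qₖ₋₂ (with p₋₁=1, p₋₂=0, q₋₁=0, q₋₂=1):
  k=0: a=9, p=9, q=1
  k=1: a=2, p=19, q=2
  k=2: a=1, p=28, q=3
  k=3: a=2, p=75, q=8
  k=4: a=3, p=253, q=27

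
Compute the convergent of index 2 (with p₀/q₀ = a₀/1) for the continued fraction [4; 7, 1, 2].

33/8

Using pₖ = aₖpₖ₋₁ + pₖ₋₂, qₖ = aₖqₖ₋₁ + qₖ₋₂ (with p₋₁=1, p₋₂=0, q₋₁=0, q₋₂=1):
  k=0: a=4, p=4, q=1
  k=1: a=7, p=29, q=7
  k=2: a=1, p=33, q=8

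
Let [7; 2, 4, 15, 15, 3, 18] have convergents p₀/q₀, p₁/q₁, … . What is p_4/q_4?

15367/2064

Using pₖ = aₖpₖ₋₁ + pₖ₋₂, qₖ = aₖqₖ₋₁ + qₖ₋₂ (with p₋₁=1, p₋₂=0, q₋₁=0, q₋₂=1):
  k=0: a=7, p=7, q=1
  k=1: a=2, p=15, q=2
  k=2: a=4, p=67, q=9
  k=3: a=15, p=1020, q=137
  k=4: a=15, p=15367, q=2064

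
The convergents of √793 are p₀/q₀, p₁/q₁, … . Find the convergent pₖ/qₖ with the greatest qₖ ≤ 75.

√793 = [28; 6, 4, 6, 56, …] (period length 4).
Convergents:
  p_0/q_0 = 28/1
  p_1/q_1 = 169/6
  p_2/q_2 = 704/25
  p_3/q_3 = 4393/156
q_2 = 25 ≤ 75 < 156 = q_3, so the answer is 704/25.

704/25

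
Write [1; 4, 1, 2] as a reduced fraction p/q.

17/14

Using pₖ = aₖpₖ₋₁ + pₖ₋₂ and qₖ = aₖqₖ₋₁ + qₖ₋₂:
  k=0: a=1, p=1, q=1
  k=1: a=4, p=5, q=4
  k=2: a=1, p=6, q=5
  k=3: a=2, p=17, q=14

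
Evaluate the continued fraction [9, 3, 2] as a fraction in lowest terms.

65/7

Fold from the inside: start with 2/1.
  3 + 1/2 = 7/2
  9 + 2/7 = 65/7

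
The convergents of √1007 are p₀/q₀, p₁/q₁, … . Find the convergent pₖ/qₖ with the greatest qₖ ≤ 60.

476/15

√1007 = [31; 1, 2, 1, 2, 1, 62, …] (period length 6).
Convergents:
  p_0/q_0 = 31/1
  p_1/q_1 = 32/1
  p_2/q_2 = 95/3
  p_3/q_3 = 127/4
  p_4/q_4 = 349/11
  p_5/q_5 = 476/15
  p_6/q_6 = 29861/941
q_5 = 15 ≤ 60 < 941 = q_6, so the answer is 476/15.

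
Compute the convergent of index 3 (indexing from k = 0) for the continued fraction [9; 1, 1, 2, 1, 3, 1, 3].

Using pₖ = aₖpₖ₋₁ + pₖ₋₂, qₖ = aₖqₖ₋₁ + qₖ₋₂ (with p₋₁=1, p₋₂=0, q₋₁=0, q₋₂=1):
  k=0: a=9, p=9, q=1
  k=1: a=1, p=10, q=1
  k=2: a=1, p=19, q=2
  k=3: a=2, p=48, q=5

48/5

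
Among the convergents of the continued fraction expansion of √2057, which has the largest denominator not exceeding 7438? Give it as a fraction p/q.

√2057 = [45; 2, 1, 4, 1, 2, 90, …] (period length 6).
Convergents:
  p_0/q_0 = 45/1
  p_1/q_1 = 91/2
  p_2/q_2 = 136/3
  p_3/q_3 = 635/14
  p_4/q_4 = 771/17
  p_5/q_5 = 2177/48
  p_6/q_6 = 196701/4337
  p_7/q_7 = 395579/8722
q_6 = 4337 ≤ 7438 < 8722 = q_7, so the answer is 196701/4337.

196701/4337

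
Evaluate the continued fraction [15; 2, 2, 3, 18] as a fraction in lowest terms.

4793/311

Fold from the inside: start with 18/1.
  3 + 1/18 = 55/18
  2 + 18/55 = 128/55
  2 + 55/128 = 311/128
  15 + 128/311 = 4793/311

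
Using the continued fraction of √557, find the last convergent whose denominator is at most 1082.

16733/709

√557 = [23; 1, 1, 1, 1, 46, …] (period length 5).
Convergents:
  p_0/q_0 = 23/1
  p_1/q_1 = 24/1
  p_2/q_2 = 47/2
  p_3/q_3 = 71/3
  p_4/q_4 = 118/5
  p_5/q_5 = 5499/233
  p_6/q_6 = 5617/238
  p_7/q_7 = 11116/471
  p_8/q_8 = 16733/709
  p_9/q_9 = 27849/1180
q_8 = 709 ≤ 1082 < 1180 = q_9, so the answer is 16733/709.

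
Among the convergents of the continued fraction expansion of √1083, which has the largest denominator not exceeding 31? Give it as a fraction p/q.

362/11

√1083 = [32; 1, 9, 1, 64, …] (period length 4).
Convergents:
  p_0/q_0 = 32/1
  p_1/q_1 = 33/1
  p_2/q_2 = 329/10
  p_3/q_3 = 362/11
  p_4/q_4 = 23497/714
q_3 = 11 ≤ 31 < 714 = q_4, so the answer is 362/11.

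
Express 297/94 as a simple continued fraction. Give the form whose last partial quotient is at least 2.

297 = 3·94 + 15
94 = 6·15 + 4
15 = 3·4 + 3
4 = 1·3 + 1
3 = 3·1 + 0  (stop)
So 297/94 = [3; 6, 3, 1, 3].

[3; 6, 3, 1, 3]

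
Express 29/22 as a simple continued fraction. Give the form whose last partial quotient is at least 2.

[1; 3, 7]

29 = 1*22 + 7
22 = 3*7 + 1
7 = 7*1 + 0  (stop)
So 29/22 = [1; 3, 7].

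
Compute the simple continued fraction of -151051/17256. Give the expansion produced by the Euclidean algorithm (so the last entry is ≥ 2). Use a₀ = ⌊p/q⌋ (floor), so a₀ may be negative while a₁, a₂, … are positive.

[-9; 4, 17, 2, 3, 11, 3]

-151051 = -9*17256 + 4253
17256 = 4*4253 + 244
4253 = 17*244 + 105
244 = 2*105 + 34
105 = 3*34 + 3
34 = 11*3 + 1
3 = 3*1 + 0  (stop)
So -151051/17256 = [-9; 4, 17, 2, 3, 11, 3].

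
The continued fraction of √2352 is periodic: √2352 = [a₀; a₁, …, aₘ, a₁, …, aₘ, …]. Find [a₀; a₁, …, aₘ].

a₀ = ⌊√2352⌋ = 48.
With m₀=0, d₀=1 and mₖ₊₁ = dₖaₖ − mₖ, dₖ₊₁ = (n − mₖ₊₁²)/dₖ, aₖ₊₁ = ⌊(a₀+mₖ₊₁)/dₖ₊₁⌋:
  k=1: m=48, d=48, a=2
  k=2: m=48, d=1, a=96
d=1 and a=2a₀=96 at k=2, so the next step gives (m, d) = (48, 48) again — its k=1 value — and the period has length 2.

[48; 2, 96]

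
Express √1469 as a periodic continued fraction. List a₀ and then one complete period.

a₀ = ⌊√1469⌋ = 38.
With m₀=0, d₀=1 and mₖ₊₁ = dₖaₖ − mₖ, dₖ₊₁ = (n − mₖ₊₁²)/dₖ, aₖ₊₁ = ⌊(a₀+mₖ₊₁)/dₖ₊₁⌋:
  k=1: m=38, d=25, a=3
  k=2: m=37, d=4, a=18
  k=3: m=35, d=61, a=1
  k=4: m=26, d=13, a=4
  k=5: m=26, d=61, a=1
  k=6: m=35, d=4, a=18
  k=7: m=37, d=25, a=3
  k=8: m=38, d=1, a=76
d=1 and a=2a₀=76 at k=8, so the next step gives (m, d) = (38, 25) again — its k=1 value — and the period has length 8.

[38; 3, 18, 1, 4, 1, 18, 3, 76]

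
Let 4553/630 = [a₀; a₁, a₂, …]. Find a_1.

4

4553 = 7·630 + 143   →  a_0 = 7
630 = 4·143 + 58   →  a_1 = 4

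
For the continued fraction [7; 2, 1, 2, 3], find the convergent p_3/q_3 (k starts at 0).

Using pₖ = aₖpₖ₋₁ + pₖ₋₂, qₖ = aₖqₖ₋₁ + qₖ₋₂ (with p₋₁=1, p₋₂=0, q₋₁=0, q₋₂=1):
  k=0: a=7, p=7, q=1
  k=1: a=2, p=15, q=2
  k=2: a=1, p=22, q=3
  k=3: a=2, p=59, q=8

59/8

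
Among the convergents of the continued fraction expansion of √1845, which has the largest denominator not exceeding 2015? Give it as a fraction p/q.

√1845 = [42; 1, 20, 2, 20, 1, 84, …] (period length 6).
Convergents:
  p_0/q_0 = 42/1
  p_1/q_1 = 43/1
  p_2/q_2 = 902/21
  p_3/q_3 = 1847/43
  p_4/q_4 = 37842/881
  p_5/q_5 = 39689/924
  p_6/q_6 = 3371718/78497
q_5 = 924 ≤ 2015 < 78497 = q_6, so the answer is 39689/924.

39689/924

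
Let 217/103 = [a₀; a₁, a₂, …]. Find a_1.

217 = 2·103 + 11   →  a_0 = 2
103 = 9·11 + 4   →  a_1 = 9

9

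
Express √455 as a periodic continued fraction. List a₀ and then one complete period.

[21; 3, 42]

a₀ = ⌊√455⌋ = 21.
With m₀=0, d₀=1 and mₖ₊₁ = dₖaₖ − mₖ, dₖ₊₁ = (n − mₖ₊₁²)/dₖ, aₖ₊₁ = ⌊(a₀+mₖ₊₁)/dₖ₊₁⌋:
  k=1: m=21, d=14, a=3
  k=2: m=21, d=1, a=42
d=1 and a=2a₀=42 at k=2, so the next step gives (m, d) = (21, 14) again — its k=1 value — and the period has length 2.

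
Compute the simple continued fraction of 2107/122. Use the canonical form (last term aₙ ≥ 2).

2107 = 17·122 + 33
122 = 3·33 + 23
33 = 1·23 + 10
23 = 2·10 + 3
10 = 3·3 + 1
3 = 3·1 + 0  (stop)
So 2107/122 = [17; 3, 1, 2, 3, 3].

[17; 3, 1, 2, 3, 3]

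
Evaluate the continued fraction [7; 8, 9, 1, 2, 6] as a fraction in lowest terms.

Fold from the inside: start with 6/1.
  2 + 1/6 = 13/6
  1 + 6/13 = 19/13
  9 + 13/19 = 184/19
  8 + 19/184 = 1491/184
  7 + 184/1491 = 10621/1491

10621/1491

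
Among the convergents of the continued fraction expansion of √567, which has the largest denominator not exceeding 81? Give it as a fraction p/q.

√567 = [23; 1, 4, 3, 4, 1, 46, …] (period length 6).
Convergents:
  p_0/q_0 = 23/1
  p_1/q_1 = 24/1
  p_2/q_2 = 119/5
  p_3/q_3 = 381/16
  p_4/q_4 = 1643/69
  p_5/q_5 = 2024/85
q_4 = 69 ≤ 81 < 85 = q_5, so the answer is 1643/69.

1643/69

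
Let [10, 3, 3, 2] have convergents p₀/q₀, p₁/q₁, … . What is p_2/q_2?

Using pₖ = aₖpₖ₋₁ + pₖ₋₂, qₖ = aₖqₖ₋₁ + qₖ₋₂ (with p₋₁=1, p₋₂=0, q₋₁=0, q₋₂=1):
  k=0: a=10, p=10, q=1
  k=1: a=3, p=31, q=3
  k=2: a=3, p=103, q=10

103/10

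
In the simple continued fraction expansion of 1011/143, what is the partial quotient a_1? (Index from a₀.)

1011 = 7·143 + 10   →  a_0 = 7
143 = 14·10 + 3   →  a_1 = 14

14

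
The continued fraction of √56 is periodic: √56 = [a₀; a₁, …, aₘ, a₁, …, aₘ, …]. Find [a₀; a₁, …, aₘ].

[7; 2, 14]

a₀ = ⌊√56⌋ = 7.
With m₀=0, d₀=1 and mₖ₊₁ = dₖaₖ − mₖ, dₖ₊₁ = (n − mₖ₊₁²)/dₖ, aₖ₊₁ = ⌊(a₀+mₖ₊₁)/dₖ₊₁⌋:
  k=1: m=7, d=7, a=2
  k=2: m=7, d=1, a=14
d=1 and a=2a₀=14 at k=2, so the next step gives (m, d) = (7, 7) again — its k=1 value — and the period has length 2.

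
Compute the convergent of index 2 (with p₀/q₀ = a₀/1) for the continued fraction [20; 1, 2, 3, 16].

Using pₖ = aₖpₖ₋₁ + pₖ₋₂, qₖ = aₖqₖ₋₁ + qₖ₋₂ (with p₋₁=1, p₋₂=0, q₋₁=0, q₋₂=1):
  k=0: a=20, p=20, q=1
  k=1: a=1, p=21, q=1
  k=2: a=2, p=62, q=3

62/3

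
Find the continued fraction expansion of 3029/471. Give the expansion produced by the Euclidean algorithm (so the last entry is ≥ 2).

[6; 2, 3, 8, 8]

3029 = 6*471 + 203
471 = 2*203 + 65
203 = 3*65 + 8
65 = 8*8 + 1
8 = 8*1 + 0  (stop)
So 3029/471 = [6; 2, 3, 8, 8].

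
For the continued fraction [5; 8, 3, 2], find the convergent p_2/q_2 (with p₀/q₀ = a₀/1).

128/25

Using pₖ = aₖpₖ₋₁ + pₖ₋₂, qₖ = aₖqₖ₋₁ + qₖ₋₂ (with p₋₁=1, p₋₂=0, q₋₁=0, q₋₂=1):
  k=0: a=5, p=5, q=1
  k=1: a=8, p=41, q=8
  k=2: a=3, p=128, q=25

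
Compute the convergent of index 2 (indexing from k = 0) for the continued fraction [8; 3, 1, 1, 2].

33/4

Using pₖ = aₖpₖ₋₁ + pₖ₋₂, qₖ = aₖqₖ₋₁ + qₖ₋₂ (with p₋₁=1, p₋₂=0, q₋₁=0, q₋₂=1):
  k=0: a=8, p=8, q=1
  k=1: a=3, p=25, q=3
  k=2: a=1, p=33, q=4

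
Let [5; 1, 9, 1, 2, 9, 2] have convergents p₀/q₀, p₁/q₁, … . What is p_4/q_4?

Using pₖ = aₖpₖ₋₁ + pₖ₋₂, qₖ = aₖqₖ₋₁ + qₖ₋₂ (with p₋₁=1, p₋₂=0, q₋₁=0, q₋₂=1):
  k=0: a=5, p=5, q=1
  k=1: a=1, p=6, q=1
  k=2: a=9, p=59, q=10
  k=3: a=1, p=65, q=11
  k=4: a=2, p=189, q=32

189/32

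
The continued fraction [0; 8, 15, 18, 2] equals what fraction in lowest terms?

557/4493

Using pₖ = aₖpₖ₋₁ + pₖ₋₂ and qₖ = aₖqₖ₋₁ + qₖ₋₂:
  k=0: a=0, p=0, q=1
  k=1: a=8, p=1, q=8
  k=2: a=15, p=15, q=121
  k=3: a=18, p=271, q=2186
  k=4: a=2, p=557, q=4493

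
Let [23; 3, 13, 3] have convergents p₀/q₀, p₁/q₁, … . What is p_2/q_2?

Using pₖ = aₖpₖ₋₁ + pₖ₋₂, qₖ = aₖqₖ₋₁ + qₖ₋₂ (with p₋₁=1, p₋₂=0, q₋₁=0, q₋₂=1):
  k=0: a=23, p=23, q=1
  k=1: a=3, p=70, q=3
  k=2: a=13, p=933, q=40

933/40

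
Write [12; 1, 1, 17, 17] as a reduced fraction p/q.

7471/597

Fold from the inside: start with 17/1.
  17 + 1/17 = 290/17
  1 + 17/290 = 307/290
  1 + 290/307 = 597/307
  12 + 307/597 = 7471/597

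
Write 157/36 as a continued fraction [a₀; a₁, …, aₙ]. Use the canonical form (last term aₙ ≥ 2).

[4; 2, 1, 3, 3]

157 = 4×36 + 13
36 = 2×13 + 10
13 = 1×10 + 3
10 = 3×3 + 1
3 = 3×1 + 0  (stop)
So 157/36 = [4; 2, 1, 3, 3].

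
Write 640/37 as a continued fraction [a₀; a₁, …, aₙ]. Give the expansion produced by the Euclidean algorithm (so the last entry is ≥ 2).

640 = 17*37 + 11
37 = 3*11 + 4
11 = 2*4 + 3
4 = 1*3 + 1
3 = 3*1 + 0  (stop)
So 640/37 = [17; 3, 2, 1, 3].

[17; 3, 2, 1, 3]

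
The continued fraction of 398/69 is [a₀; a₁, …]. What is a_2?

398 = 5·69 + 53   →  a_0 = 5
69 = 1·53 + 16   →  a_1 = 1
53 = 3·16 + 5   →  a_2 = 3

3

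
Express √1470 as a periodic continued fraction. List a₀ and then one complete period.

[38; 2, 1, 14, 1, 2, 76]

a₀ = ⌊√1470⌋ = 38.
With m₀=0, d₀=1 and mₖ₊₁ = dₖaₖ − mₖ, dₖ₊₁ = (n − mₖ₊₁²)/dₖ, aₖ₊₁ = ⌊(a₀+mₖ₊₁)/dₖ₊₁⌋:
  k=1: m=38, d=26, a=2
  k=2: m=14, d=49, a=1
  k=3: m=35, d=5, a=14
  k=4: m=35, d=49, a=1
  k=5: m=14, d=26, a=2
  k=6: m=38, d=1, a=76
d=1 and a=2a₀=76 at k=6, so the next step gives (m, d) = (38, 26) again — its k=1 value — and the period has length 6.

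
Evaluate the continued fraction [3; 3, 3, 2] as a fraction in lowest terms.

76/23

Using pₖ = aₖpₖ₋₁ + pₖ₋₂ and qₖ = aₖqₖ₋₁ + qₖ₋₂:
  k=0: a=3, p=3, q=1
  k=1: a=3, p=10, q=3
  k=2: a=3, p=33, q=10
  k=3: a=2, p=76, q=23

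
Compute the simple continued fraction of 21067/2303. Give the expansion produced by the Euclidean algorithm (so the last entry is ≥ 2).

21067 = 9*2303 + 340
2303 = 6*340 + 263
340 = 1*263 + 77
263 = 3*77 + 32
77 = 2*32 + 13
32 = 2*13 + 6
13 = 2*6 + 1
6 = 6*1 + 0  (stop)
So 21067/2303 = [9; 6, 1, 3, 2, 2, 2, 6].

[9; 6, 1, 3, 2, 2, 2, 6]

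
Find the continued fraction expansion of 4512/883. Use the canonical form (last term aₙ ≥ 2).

4512 = 5*883 + 97
883 = 9*97 + 10
97 = 9*10 + 7
10 = 1*7 + 3
7 = 2*3 + 1
3 = 3*1 + 0  (stop)
So 4512/883 = [5; 9, 9, 1, 2, 3].

[5; 9, 9, 1, 2, 3]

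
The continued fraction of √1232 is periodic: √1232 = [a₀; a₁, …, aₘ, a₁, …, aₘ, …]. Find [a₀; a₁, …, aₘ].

[35; 10, 70]

a₀ = ⌊√1232⌋ = 35.
With m₀=0, d₀=1 and mₖ₊₁ = dₖaₖ − mₖ, dₖ₊₁ = (n − mₖ₊₁²)/dₖ, aₖ₊₁ = ⌊(a₀+mₖ₊₁)/dₖ₊₁⌋:
  k=1: m=35, d=7, a=10
  k=2: m=35, d=1, a=70
d=1 and a=2a₀=70 at k=2, so the next step gives (m, d) = (35, 7) again — its k=1 value — and the period has length 2.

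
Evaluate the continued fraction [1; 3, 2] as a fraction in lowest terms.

9/7

Using pₖ = aₖpₖ₋₁ + pₖ₋₂ and qₖ = aₖqₖ₋₁ + qₖ₋₂:
  k=0: a=1, p=1, q=1
  k=1: a=3, p=4, q=3
  k=2: a=2, p=9, q=7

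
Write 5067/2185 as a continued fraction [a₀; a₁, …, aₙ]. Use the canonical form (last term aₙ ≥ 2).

[2; 3, 7, 2, 2, 2, 3, 2]

5067 = 2·2185 + 697
2185 = 3·697 + 94
697 = 7·94 + 39
94 = 2·39 + 16
39 = 2·16 + 7
16 = 2·7 + 2
7 = 3·2 + 1
2 = 2·1 + 0  (stop)
So 5067/2185 = [2; 3, 7, 2, 2, 2, 3, 2].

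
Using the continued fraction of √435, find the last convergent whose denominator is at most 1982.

√435 = [20; 1, 5, 1, 40, …] (period length 4).
Convergents:
  p_0/q_0 = 20/1
  p_1/q_1 = 21/1
  p_2/q_2 = 125/6
  p_3/q_3 = 146/7
  p_4/q_4 = 5965/286
  p_5/q_5 = 6111/293
  p_6/q_6 = 36520/1751
  p_7/q_7 = 42631/2044
q_6 = 1751 ≤ 1982 < 2044 = q_7, so the answer is 36520/1751.

36520/1751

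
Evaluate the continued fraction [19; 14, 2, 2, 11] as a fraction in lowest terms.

15656/821

Fold from the inside: start with 11/1.
  2 + 1/11 = 23/11
  2 + 11/23 = 57/23
  14 + 23/57 = 821/57
  19 + 57/821 = 15656/821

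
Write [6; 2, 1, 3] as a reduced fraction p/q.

Fold from the inside: start with 3/1.
  1 + 1/3 = 4/3
  2 + 3/4 = 11/4
  6 + 4/11 = 70/11

70/11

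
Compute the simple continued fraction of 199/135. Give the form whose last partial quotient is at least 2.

[1; 2, 9, 7]

199 = 1×135 + 64
135 = 2×64 + 7
64 = 9×7 + 1
7 = 7×1 + 0  (stop)
So 199/135 = [1; 2, 9, 7].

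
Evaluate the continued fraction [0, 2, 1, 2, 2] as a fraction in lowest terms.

7/19

Using pₖ = aₖpₖ₋₁ + pₖ₋₂ and qₖ = aₖqₖ₋₁ + qₖ₋₂:
  k=0: a=0, p=0, q=1
  k=1: a=2, p=1, q=2
  k=2: a=1, p=1, q=3
  k=3: a=2, p=3, q=8
  k=4: a=2, p=7, q=19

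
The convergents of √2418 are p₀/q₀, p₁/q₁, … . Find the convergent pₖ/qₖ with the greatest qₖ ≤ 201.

√2418 = [49; 5, 1, 3, 2, 3, 1, 5, 98, …] (period length 8).
Convergents:
  p_0/q_0 = 49/1
  p_1/q_1 = 246/5
  p_2/q_2 = 295/6
  p_3/q_3 = 1131/23
  p_4/q_4 = 2557/52
  p_5/q_5 = 8802/179
  p_6/q_6 = 11359/231
q_5 = 179 ≤ 201 < 231 = q_6, so the answer is 8802/179.

8802/179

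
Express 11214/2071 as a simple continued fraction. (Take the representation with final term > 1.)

11214 = 5·2071 + 859
2071 = 2·859 + 353
859 = 2·353 + 153
353 = 2·153 + 47
153 = 3·47 + 12
47 = 3·12 + 11
12 = 1·11 + 1
11 = 11·1 + 0  (stop)
So 11214/2071 = [5; 2, 2, 2, 3, 3, 1, 11].

[5; 2, 2, 2, 3, 3, 1, 11]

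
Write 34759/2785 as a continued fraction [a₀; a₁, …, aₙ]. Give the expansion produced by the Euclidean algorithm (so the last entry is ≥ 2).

[12; 2, 12, 1, 1, 17, 3]

34759 = 12*2785 + 1339
2785 = 2*1339 + 107
1339 = 12*107 + 55
107 = 1*55 + 52
55 = 1*52 + 3
52 = 17*3 + 1
3 = 3*1 + 0  (stop)
So 34759/2785 = [12; 2, 12, 1, 1, 17, 3].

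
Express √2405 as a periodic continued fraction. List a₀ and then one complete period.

a₀ = ⌊√2405⌋ = 49.

[49; 24, 1, 1, 24, 98]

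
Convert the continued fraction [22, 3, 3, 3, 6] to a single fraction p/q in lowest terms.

4639/208

Using pₖ = aₖpₖ₋₁ + pₖ₋₂ and qₖ = aₖqₖ₋₁ + qₖ₋₂:
  k=0: a=22, p=22, q=1
  k=1: a=3, p=67, q=3
  k=2: a=3, p=223, q=10
  k=3: a=3, p=736, q=33
  k=4: a=6, p=4639, q=208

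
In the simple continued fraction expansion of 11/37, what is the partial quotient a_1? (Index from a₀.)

11 = 0·37 + 11   →  a_0 = 0
37 = 3·11 + 4   →  a_1 = 3

3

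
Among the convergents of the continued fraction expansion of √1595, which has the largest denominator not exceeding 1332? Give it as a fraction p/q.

51080/1279

√1595 = [39; 1, 14, 1, 78, …] (period length 4).
Convergents:
  p_0/q_0 = 39/1
  p_1/q_1 = 40/1
  p_2/q_2 = 599/15
  p_3/q_3 = 639/16
  p_4/q_4 = 50441/1263
  p_5/q_5 = 51080/1279
  p_6/q_6 = 765561/19169
q_5 = 1279 ≤ 1332 < 19169 = q_6, so the answer is 51080/1279.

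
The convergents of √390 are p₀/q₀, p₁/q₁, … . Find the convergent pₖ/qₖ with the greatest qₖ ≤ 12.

√390 = [19; 1, 2, 1, 38, …] (period length 4).
Convergents:
  p_0/q_0 = 19/1
  p_1/q_1 = 20/1
  p_2/q_2 = 59/3
  p_3/q_3 = 79/4
  p_4/q_4 = 3061/155
q_3 = 4 ≤ 12 < 155 = q_4, so the answer is 79/4.

79/4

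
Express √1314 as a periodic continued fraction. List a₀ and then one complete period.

a₀ = ⌊√1314⌋ = 36.
With m₀=0, d₀=1 and mₖ₊₁ = dₖaₖ − mₖ, dₖ₊₁ = (n − mₖ₊₁²)/dₖ, aₖ₊₁ = ⌊(a₀+mₖ₊₁)/dₖ₊₁⌋:
  k=1: m=36, d=18, a=4
  k=2: m=36, d=1, a=72
d=1 and a=2a₀=72 at k=2, so the next step gives (m, d) = (36, 18) again — its k=1 value — and the period has length 2.

[36; 4, 72]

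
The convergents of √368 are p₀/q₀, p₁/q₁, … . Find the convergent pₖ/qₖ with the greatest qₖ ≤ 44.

√368 = [19; 5, 2, 5, 38, …] (period length 4).
Convergents:
  p_0/q_0 = 19/1
  p_1/q_1 = 96/5
  p_2/q_2 = 211/11
  p_3/q_3 = 1151/60
q_2 = 11 ≤ 44 < 60 = q_3, so the answer is 211/11.

211/11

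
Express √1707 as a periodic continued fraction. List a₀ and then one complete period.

[41; 3, 6, 41, 6, 3, 82]

a₀ = ⌊√1707⌋ = 41.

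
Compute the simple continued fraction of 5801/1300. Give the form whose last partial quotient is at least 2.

[4; 2, 6, 7, 1, 1, 6]

5801 = 4×1300 + 601
1300 = 2×601 + 98
601 = 6×98 + 13
98 = 7×13 + 7
13 = 1×7 + 6
7 = 1×6 + 1
6 = 6×1 + 0  (stop)
So 5801/1300 = [4; 2, 6, 7, 1, 1, 6].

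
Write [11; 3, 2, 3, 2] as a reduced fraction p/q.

Fold from the inside: start with 2/1.
  3 + 1/2 = 7/2
  2 + 2/7 = 16/7
  3 + 7/16 = 55/16
  11 + 16/55 = 621/55

621/55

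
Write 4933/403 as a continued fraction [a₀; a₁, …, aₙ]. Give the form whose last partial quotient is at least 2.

4933 = 12·403 + 97
403 = 4·97 + 15
97 = 6·15 + 7
15 = 2·7 + 1
7 = 7·1 + 0  (stop)
So 4933/403 = [12; 4, 6, 2, 7].

[12; 4, 6, 2, 7]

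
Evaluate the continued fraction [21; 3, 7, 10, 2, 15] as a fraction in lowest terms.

Fold from the inside: start with 15/1.
  2 + 1/15 = 31/15
  10 + 15/31 = 325/31
  7 + 31/325 = 2306/325
  3 + 325/2306 = 7243/2306
  21 + 2306/7243 = 154409/7243

154409/7243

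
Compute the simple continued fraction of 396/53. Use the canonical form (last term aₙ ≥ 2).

396 = 7·53 + 25
53 = 2·25 + 3
25 = 8·3 + 1
3 = 3·1 + 0  (stop)
So 396/53 = [7; 2, 8, 3].

[7; 2, 8, 3]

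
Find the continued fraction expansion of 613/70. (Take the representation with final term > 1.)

613 = 8×70 + 53
70 = 1×53 + 17
53 = 3×17 + 2
17 = 8×2 + 1
2 = 2×1 + 0  (stop)
So 613/70 = [8; 1, 3, 8, 2].

[8; 1, 3, 8, 2]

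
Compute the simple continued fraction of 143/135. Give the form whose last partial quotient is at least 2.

[1; 16, 1, 7]

143 = 1·135 + 8
135 = 16·8 + 7
8 = 1·7 + 1
7 = 7·1 + 0  (stop)
So 143/135 = [1; 16, 1, 7].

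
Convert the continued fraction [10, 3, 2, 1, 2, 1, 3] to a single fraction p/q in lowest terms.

Using pₖ = aₖpₖ₋₁ + pₖ₋₂ and qₖ = aₖqₖ₋₁ + qₖ₋₂:
  k=0: a=10, p=10, q=1
  k=1: a=3, p=31, q=3
  k=2: a=2, p=72, q=7
  k=3: a=1, p=103, q=10
  k=4: a=2, p=278, q=27
  k=5: a=1, p=381, q=37
  k=6: a=3, p=1421, q=138

1421/138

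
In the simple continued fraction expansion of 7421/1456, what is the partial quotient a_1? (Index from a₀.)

7421 = 5·1456 + 141   →  a_0 = 5
1456 = 10·141 + 46   →  a_1 = 10

10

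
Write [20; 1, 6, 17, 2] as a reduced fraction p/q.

5152/247

Fold from the inside: start with 2/1.
  17 + 1/2 = 35/2
  6 + 2/35 = 212/35
  1 + 35/212 = 247/212
  20 + 212/247 = 5152/247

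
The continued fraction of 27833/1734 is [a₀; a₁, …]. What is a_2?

2

27833 = 16·1734 + 89   →  a_0 = 16
1734 = 19·89 + 43   →  a_1 = 19
89 = 2·43 + 3   →  a_2 = 2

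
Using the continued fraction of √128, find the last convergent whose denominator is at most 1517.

12875/1138

√128 = [11; 3, 5, 3, 22, …] (period length 4).
Convergents:
  p_0/q_0 = 11/1
  p_1/q_1 = 34/3
  p_2/q_2 = 181/16
  p_3/q_3 = 577/51
  p_4/q_4 = 12875/1138
  p_5/q_5 = 39202/3465
q_4 = 1138 ≤ 1517 < 3465 = q_5, so the answer is 12875/1138.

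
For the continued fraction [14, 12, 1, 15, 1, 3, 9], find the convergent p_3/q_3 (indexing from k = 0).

Using pₖ = aₖpₖ₋₁ + pₖ₋₂, qₖ = aₖqₖ₋₁ + qₖ₋₂ (with p₋₁=1, p₋₂=0, q₋₁=0, q₋₂=1):
  k=0: a=14, p=14, q=1
  k=1: a=12, p=169, q=12
  k=2: a=1, p=183, q=13
  k=3: a=15, p=2914, q=207

2914/207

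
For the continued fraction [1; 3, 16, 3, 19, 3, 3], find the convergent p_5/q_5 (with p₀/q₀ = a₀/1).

11737/8847

Using pₖ = aₖpₖ₋₁ + pₖ₋₂, qₖ = aₖqₖ₋₁ + qₖ₋₂ (with p₋₁=1, p₋₂=0, q₋₁=0, q₋₂=1):
  k=0: a=1, p=1, q=1
  k=1: a=3, p=4, q=3
  k=2: a=16, p=65, q=49
  k=3: a=3, p=199, q=150
  k=4: a=19, p=3846, q=2899
  k=5: a=3, p=11737, q=8847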